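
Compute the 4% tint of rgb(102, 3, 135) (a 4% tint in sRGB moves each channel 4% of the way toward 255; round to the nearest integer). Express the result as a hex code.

#6c0d8c

A 4% tint moves each channel 4% toward 255:
  R: 102 + 6.12 = 108.12 → 108
  G: 3 + 10.08 = 13.08 → 13
  B: 135 + 0.04×(255−135) = 135 + 4.8 = 139.8 → 140
rgb(108, 13, 140) = #6c0d8c.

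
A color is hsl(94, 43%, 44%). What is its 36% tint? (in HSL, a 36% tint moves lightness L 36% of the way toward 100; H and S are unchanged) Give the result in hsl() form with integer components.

hsl(94, 43%, 64%)

L moves 36% from 44 toward 100: 44 + 20.16 = 64.16 → 64.
H and S are unchanged.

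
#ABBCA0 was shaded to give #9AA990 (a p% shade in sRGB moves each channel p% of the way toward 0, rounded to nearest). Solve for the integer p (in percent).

10%

#ABBCA0 is rgb(171, 188, 160); #9AA990 is rgb(154, 169, 144).
On the G channel (widest range): 169 ≈ 188 + (p/100)(0 − 188), so p ≈ 100×(169 − 188)/(0 − 188) = -1900/-188 = 10.11.
p = 10 reproduces all three channels after rounding.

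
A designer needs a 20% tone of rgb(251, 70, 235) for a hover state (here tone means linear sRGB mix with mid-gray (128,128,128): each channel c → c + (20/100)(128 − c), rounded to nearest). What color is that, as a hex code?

Lerp each channel 20% toward 128:
  R: 251 + 0.2×(128−251) = 251 − 24.6 = 226.4 → 226
  G: 70 + 0.2×(128−70) = 70 + 11.6 = 81.6 → 82
  B: 235 + 0.2×(128−235) = 235 − 21.4 = 213.6 → 214
rgb(226, 82, 214) = #E252D6.

#E252D6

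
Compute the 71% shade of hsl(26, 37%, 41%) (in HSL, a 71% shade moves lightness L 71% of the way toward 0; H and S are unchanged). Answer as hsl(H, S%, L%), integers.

L moves 71% from 41 toward 0: 41 − 29.11 = 11.89 → 12.
H and S are unchanged.

hsl(26, 37%, 12%)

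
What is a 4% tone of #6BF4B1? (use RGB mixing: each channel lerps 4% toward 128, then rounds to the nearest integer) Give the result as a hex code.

#6BF4B1 is rgb(107, 244, 177).
Per channel, c → c + 0.04(128 − c):
  R: 107 + 0.84 = 107.84 → 108
  G: 244 − 4.64 = 239.36 → 239
  B: 177 + 0.04×(128−177) = 177 − 1.96 = 175.04 → 175
rgb(108, 239, 175) = #6CEFAF.

#6CEFAF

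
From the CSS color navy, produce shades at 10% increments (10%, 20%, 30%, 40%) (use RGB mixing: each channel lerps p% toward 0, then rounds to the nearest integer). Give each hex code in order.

CSS navy is rgb(0, 0, 128).
10%: (0→0, 0→0, 128 − 12.8 = 115.2→115) → #000073
20%: (0→0, 0→0, 128 − 25.6 = 102.4→102) → #000066
30%: (0→0, 0→0, 128 − 38.4 = 89.6→90) → #00005A
40%: (0→0, 0→0, 128 − 51.2 = 76.8→77) → #00004D

#000073, #000066, #00005A, #00004D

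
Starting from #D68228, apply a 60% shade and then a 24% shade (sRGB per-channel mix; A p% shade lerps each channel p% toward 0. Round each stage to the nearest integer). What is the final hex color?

#D68228 is rgb(214, 130, 40).
Per channel, c → c + 0.6(0 − c):
  R: 214 + 0.6×(0−214) = 214 − 128.4 = 85.6 → 86
  G: 130 + 0.6×(0−130) = 130 − 78 = 52 → 52
  B: 40 + 0.6×(0−40) = 40 − 24 = 16 → 16
After the shade: rgb(86, 52, 16) = #563410.
A 24% shade moves each channel 24% toward 0:
  R: 86 + 0.24×(0−86) = 86 − 20.64 = 65.36 → 65
  G: 52 + 0.24×(0−52) = 52 − 12.48 = 39.52 → 40
  B: 16 − 3.84 = 12.16 → 12
rgb(65, 40, 12) = #41280C.

#41280C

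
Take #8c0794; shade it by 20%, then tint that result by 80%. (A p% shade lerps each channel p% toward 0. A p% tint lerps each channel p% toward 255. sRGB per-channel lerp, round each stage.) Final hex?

#e2cde4

#8c0794 is rgb(140, 7, 148).
Lerp each channel 20% toward 0:
  R: 140 − 28 = 112 → 112
  G: 7 + 0.2×(0−7) = 7 − 1.4 = 5.6 → 6
  B: 148 + 0.2×(0−148) = 148 − 29.6 = 118.4 → 118
After the shade: rgb(112, 6, 118) = #700676.
An 80% tint moves each channel 80% toward 255:
  R: 112 + 0.8×(255−112) = 112 + 114.4 = 226.4 → 226
  G: 6 + 199.2 = 205.2 → 205
  B: 118 + 109.6 = 227.6 → 228
rgb(226, 205, 228) = #e2cde4.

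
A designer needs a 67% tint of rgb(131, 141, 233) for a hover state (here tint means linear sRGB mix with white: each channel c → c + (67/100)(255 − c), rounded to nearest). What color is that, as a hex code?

Lerp each channel 67% toward 255:
  R: 131 + 83.08 = 214.08 → 214
  G: 141 + 0.67×(255−141) = 141 + 76.38 = 217.38 → 217
  B: 233 + 0.67×(255−233) = 233 + 14.74 = 247.74 → 248
rgb(214, 217, 248) = #d6d9f8.

#d6d9f8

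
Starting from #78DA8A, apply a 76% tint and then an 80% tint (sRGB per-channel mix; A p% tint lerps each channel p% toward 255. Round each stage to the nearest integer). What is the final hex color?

#78DA8A is rgb(120, 218, 138).
A 76% tint moves each channel 76% toward 255:
  R: 120 + 102.6 = 222.6 → 223
  G: 218 + 0.76×(255−218) = 218 + 28.12 = 246.12 → 246
  B: 138 + 0.76×(255−138) = 138 + 88.92 = 226.92 → 227
After the tint: rgb(223, 246, 227) = #DFF6E3.
Per channel, c → c + 0.8(255 − c):
  R: 223 + 0.8×(255−223) = 223 + 25.6 = 248.6 → 249
  G: 246 + 0.8×(255−246) = 246 + 7.2 = 253.2 → 253
  B: 227 + 0.8×(255−227) = 227 + 22.4 = 249.4 → 249
rgb(249, 253, 249) = #F9FDF9.

#F9FDF9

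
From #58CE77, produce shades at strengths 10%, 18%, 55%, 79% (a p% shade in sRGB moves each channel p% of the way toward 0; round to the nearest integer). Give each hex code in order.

#4FB96B, #48A962, #285D36, #122B19

#58CE77 is rgb(88, 206, 119).
10%: (88 − 8.8 = 79.2→79, 206 − 20.6 = 185.4→185, 119 − 11.9 = 107.1→107) → #4FB96B
18%: (88 − 15.84 = 72.16→72, 206 − 37.08 = 168.92→169, 119 − 21.42 = 97.58→98) → #48A962
55%: (88 − 48.4 = 39.6→40, 206 − 113.3 = 92.7→93, 119 − 65.45 = 53.55→54) → #285D36
79%: (88 − 69.52 = 18.48→18, 206 − 162.74 = 43.26→43, 119 − 94.01 = 24.99→25) → #122B19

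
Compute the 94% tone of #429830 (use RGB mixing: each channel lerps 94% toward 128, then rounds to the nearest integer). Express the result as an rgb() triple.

rgb(124, 129, 123)

#429830 is rgb(66, 152, 48).
A 94% tone moves each channel 94% toward 128:
  R: 66 + 0.94×(128−66) = 66 + 58.28 = 124.28 → 124
  G: 152 + 0.94×(128−152) = 152 − 22.56 = 129.44 → 129
  B: 48 + 0.94×(128−48) = 48 + 75.2 = 123.2 → 123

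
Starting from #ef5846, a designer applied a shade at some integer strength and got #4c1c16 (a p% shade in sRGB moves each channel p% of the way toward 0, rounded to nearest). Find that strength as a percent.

68%

#ef5846 is rgb(239, 88, 70); #4c1c16 is rgb(76, 28, 22).
On the R channel (widest range): 76 ≈ 239 + (p/100)(0 − 239), so p ≈ 100×(76 − 239)/(0 − 239) = -16300/-239 = 68.20.
p = 68 reproduces all three channels after rounding.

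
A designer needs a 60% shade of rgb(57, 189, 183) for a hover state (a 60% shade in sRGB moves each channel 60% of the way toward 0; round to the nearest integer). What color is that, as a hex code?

#174C49

A 60% shade moves each channel 60% toward 0:
  R: 57 + 0.6×(0−57) = 57 − 34.2 = 22.8 → 23
  G: 189 + 0.6×(0−189) = 189 − 113.4 = 75.6 → 76
  B: 183 − 109.8 = 73.2 → 73
rgb(23, 76, 73) = #174C49.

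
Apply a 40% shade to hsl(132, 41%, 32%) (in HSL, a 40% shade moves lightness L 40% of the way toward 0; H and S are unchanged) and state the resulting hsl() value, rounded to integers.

L moves 40% from 32 toward 0: 32 − 12.8 = 19.2 → 19.
H and S are unchanged.

hsl(132, 41%, 19%)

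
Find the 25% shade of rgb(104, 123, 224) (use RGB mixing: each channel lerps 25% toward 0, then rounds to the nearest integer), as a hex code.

#4E5CA8

A 25% shade moves each channel 25% toward 0:
  R: 104 + 0.25×(0−104) = 104 − 26 = 78 → 78
  G: 123 − 30.75 = 92.25 → 92
  B: 224 + 0.25×(0−224) = 224 − 56 = 168 → 168
rgb(78, 92, 168) = #4E5CA8.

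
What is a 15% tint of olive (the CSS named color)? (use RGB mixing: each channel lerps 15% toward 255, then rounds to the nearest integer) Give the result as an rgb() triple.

rgb(147, 147, 38)

CSS olive is rgb(128, 128, 0).
Lerp each channel 15% toward 255:
  R: 128 + 19.05 = 147.05 → 147
  G: 128 + 0.15×(255−128) = 128 + 19.05 = 147.05 → 147
  B: 0 + 0.15×(255−0) = 0 + 38.25 = 38.25 → 38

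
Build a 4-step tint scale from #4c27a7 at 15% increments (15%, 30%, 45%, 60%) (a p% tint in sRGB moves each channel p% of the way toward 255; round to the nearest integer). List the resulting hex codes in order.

#6747b4, #8268c1, #9d88cf, #b7a9dc

#4c27a7 is rgb(76, 39, 167).
15%: (76 + 26.85 = 102.85→103, 39 + 32.4 = 71.4→71, 167 + 13.2 = 180.2→180) → #6747b4
30%: (76 + 53.7 = 129.7→130, 39 + 64.8 = 103.8→104, 167 + 26.4 = 193.4→193) → #8268c1
45%: (76 + 80.55 = 156.55→157, 39 + 97.2 = 136.2→136, 167 + 39.6 = 206.6→207) → #9d88cf
60%: (76 + 107.4 = 183.4→183, 39 + 129.6 = 168.6→169, 167 + 52.8 = 219.8→220) → #b7a9dc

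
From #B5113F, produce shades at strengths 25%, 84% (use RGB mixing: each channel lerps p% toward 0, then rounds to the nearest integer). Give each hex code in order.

#880D2F, #1D030A

#B5113F is rgb(181, 17, 63).
25%: (181 − 45.25 = 135.75→136, 17 − 4.25 = 12.75→13, 63 − 15.75 = 47.25→47) → #880D2F
84%: (181 − 152.04 = 28.96→29, 17 − 14.28 = 2.72→3, 63 − 52.92 = 10.08→10) → #1D030A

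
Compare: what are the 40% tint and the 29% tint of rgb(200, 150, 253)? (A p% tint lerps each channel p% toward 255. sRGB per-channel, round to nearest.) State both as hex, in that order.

40% tint:
  R: 200 + 22 = 222 → 222
  G: 150 + 42 = 192 → 192
  B: 253 + 0.4×(255−253) = 253 + 0.8 = 253.8 → 254
  → #dec0fe
29% tint:
  R: 200 + 0.29×(255−200) = 200 + 15.95 = 215.95 → 216
  G: 150 + 0.29×(255−150) = 150 + 30.45 = 180.45 → 180
  B: 253 + 0.29×(255−253) = 253 + 0.58 = 253.58 → 254
  → #d8b4fe

#dec0fe, #d8b4fe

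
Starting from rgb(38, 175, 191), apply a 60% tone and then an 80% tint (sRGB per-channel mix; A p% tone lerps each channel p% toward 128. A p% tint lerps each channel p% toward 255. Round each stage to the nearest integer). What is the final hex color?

A 60% tone moves each channel 60% toward 128:
  R: 38 + 0.6×(128−38) = 38 + 54 = 92 → 92
  G: 175 + 0.6×(128−175) = 175 − 28.2 = 146.8 → 147
  B: 191 + 0.6×(128−191) = 191 − 37.8 = 153.2 → 153
After the tone: rgb(92, 147, 153) = #5C9399.
Per channel, c → c + 0.8(255 − c):
  R: 92 + 0.8×(255−92) = 92 + 130.4 = 222.4 → 222
  G: 147 + 86.4 = 233.4 → 233
  B: 153 + 0.8×(255−153) = 153 + 81.6 = 234.6 → 235
rgb(222, 233, 235) = #DEE9EB.

#DEE9EB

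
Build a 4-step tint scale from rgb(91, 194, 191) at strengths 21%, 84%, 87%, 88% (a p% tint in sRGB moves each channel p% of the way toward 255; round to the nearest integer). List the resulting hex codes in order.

#7DCFCC, #E5F5F5, #EAF7F7, #EBF8F7

21%: (91 + 34.44 = 125.44→125, 194 + 12.81 = 206.81→207, 191 + 13.44 = 204.44→204) → #7DCFCC
84%: (91 + 137.76 = 228.76→229, 194 + 51.24 = 245.24→245, 191 + 53.76 = 244.76→245) → #E5F5F5
87%: (91 + 142.68 = 233.68→234, 194 + 53.07 = 247.07→247, 191 + 55.68 = 246.68→247) → #EAF7F7
88%: (91 + 144.32 = 235.32→235, 194 + 53.68 = 247.68→248, 191 + 56.32 = 247.32→247) → #EBF8F7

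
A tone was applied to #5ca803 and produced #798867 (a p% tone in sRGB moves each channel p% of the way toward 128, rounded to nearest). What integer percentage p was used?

#5ca803 is rgb(92, 168, 3); #798867 is rgb(121, 136, 103).
On the B channel (widest range): 103 ≈ 3 + (p/100)(128 − 3), so p ≈ 100×(103 − 3)/(128 − 3) = 10000/125 = 80.00.
p = 80 reproduces all three channels after rounding.

80%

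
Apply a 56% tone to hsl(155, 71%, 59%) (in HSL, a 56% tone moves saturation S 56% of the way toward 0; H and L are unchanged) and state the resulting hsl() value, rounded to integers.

S moves 56% from 71 toward 0: 71 − 39.76 = 31.24 → 31.
H and L are unchanged.

hsl(155, 31%, 59%)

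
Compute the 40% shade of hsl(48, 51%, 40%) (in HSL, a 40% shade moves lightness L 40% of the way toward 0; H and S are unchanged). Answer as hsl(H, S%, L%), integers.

L moves 40% from 40 toward 0: 40 − 16 = 24 → 24.
H and S are unchanged.

hsl(48, 51%, 24%)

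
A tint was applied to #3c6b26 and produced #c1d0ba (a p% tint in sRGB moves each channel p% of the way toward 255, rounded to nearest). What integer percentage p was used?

68%

#3c6b26 is rgb(60, 107, 38); #c1d0ba is rgb(193, 208, 186).
On the B channel (widest range): 186 ≈ 38 + (p/100)(255 − 38), so p ≈ 100×(186 − 38)/(255 − 38) = 14800/217 = 68.20.
p = 68 reproduces all three channels after rounding.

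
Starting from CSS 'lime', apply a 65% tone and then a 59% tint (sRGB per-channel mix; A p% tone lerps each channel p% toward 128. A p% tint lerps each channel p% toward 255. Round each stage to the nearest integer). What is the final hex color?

#b8ddb8

CSS lime is rgb(0, 255, 0).
Per channel, c → c + 0.65(128 − c):
  R: 0 + 83.2 = 83.2 → 83
  G: 255 + 0.65×(128−255) = 255 − 82.55 = 172.45 → 172
  B: 0 + 0.65×(128−0) = 0 + 83.2 = 83.2 → 83
After the tone: rgb(83, 172, 83) = #53ac53.
A 59% tint moves each channel 59% toward 255:
  R: 83 + 101.48 = 184.48 → 184
  G: 172 + 48.97 = 220.97 → 221
  B: 83 + 0.59×(255−83) = 83 + 101.48 = 184.48 → 184
rgb(184, 221, 184) = #b8ddb8.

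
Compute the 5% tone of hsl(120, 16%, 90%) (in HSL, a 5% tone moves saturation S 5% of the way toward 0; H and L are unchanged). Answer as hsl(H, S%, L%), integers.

S moves 5% from 16 toward 0: 16 − 0.8 = 15.2 → 15.
H and L are unchanged.

hsl(120, 15%, 90%)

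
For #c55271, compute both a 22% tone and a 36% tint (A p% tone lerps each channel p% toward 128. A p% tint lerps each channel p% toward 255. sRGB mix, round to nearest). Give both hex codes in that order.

#b65c74, #da90a4

#c55271 is rgb(197, 82, 113).
22% tone:
  R: 197 + 0.22×(128−197) = 197 − 15.18 = 181.82 → 182
  G: 82 + 0.22×(128−82) = 82 + 10.12 = 92.12 → 92
  B: 113 + 0.22×(128−113) = 113 + 3.3 = 116.3 → 116
  → #b65c74
36% tint:
  R: 197 + 0.36×(255−197) = 197 + 20.88 = 217.88 → 218
  G: 82 + 62.28 = 144.28 → 144
  B: 113 + 0.36×(255−113) = 113 + 51.12 = 164.12 → 164
  → #da90a4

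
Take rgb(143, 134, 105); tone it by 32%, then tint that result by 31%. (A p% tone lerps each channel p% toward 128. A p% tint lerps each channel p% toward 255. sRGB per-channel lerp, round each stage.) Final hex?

#AEAA9C

Per channel, c → c + 0.32(128 − c):
  R: 143 + 0.32×(128−143) = 143 − 4.8 = 138.2 → 138
  G: 134 − 1.92 = 132.08 → 132
  B: 105 + 7.36 = 112.36 → 112
After the tone: rgb(138, 132, 112) = #8A8470.
Per channel, c → c + 0.31(255 − c):
  R: 138 + 36.27 = 174.27 → 174
  G: 132 + 38.13 = 170.13 → 170
  B: 112 + 0.31×(255−112) = 112 + 44.33 = 156.33 → 156
rgb(174, 170, 156) = #AEAA9C.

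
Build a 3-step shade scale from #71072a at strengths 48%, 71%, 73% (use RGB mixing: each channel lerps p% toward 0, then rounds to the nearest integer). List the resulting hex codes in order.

#71072a is rgb(113, 7, 42).
48%: (113 − 54.24 = 58.76→59, 7 − 3.36 = 3.64→4, 42 − 20.16 = 21.84→22) → #3b0416
71%: (113 − 80.23 = 32.77→33, 7 − 4.97 = 2.03→2, 42 − 29.82 = 12.18→12) → #21020c
73%: (113 − 82.49 = 30.51→31, 7 − 5.11 = 1.89→2, 42 − 30.66 = 11.34→11) → #1f020b

#3b0416, #21020c, #1f020b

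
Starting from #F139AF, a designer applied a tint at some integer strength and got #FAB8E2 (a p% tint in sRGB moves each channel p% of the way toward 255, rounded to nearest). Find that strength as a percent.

64%

#F139AF is rgb(241, 57, 175); #FAB8E2 is rgb(250, 184, 226).
On the G channel (widest range): 184 ≈ 57 + (p/100)(255 − 57), so p ≈ 100×(184 − 57)/(255 − 57) = 12700/198 = 64.14.
p = 64 reproduces all three channels after rounding.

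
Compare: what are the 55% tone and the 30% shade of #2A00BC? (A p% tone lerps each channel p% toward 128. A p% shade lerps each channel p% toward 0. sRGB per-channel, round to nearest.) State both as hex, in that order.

#59469B, #1D0084

#2A00BC is rgb(42, 0, 188).
55% tone:
  R: 42 + 47.3 = 89.3 → 89
  G: 0 + 0.55×(128−0) = 0 + 70.4 = 70.4 → 70
  B: 188 + 0.55×(128−188) = 188 − 33 = 155 → 155
  → #59469B
30% shade:
  R: 42 + 0.3×(0−42) = 42 − 12.6 = 29.4 → 29
  G: 0 + 0.3×(0−0) = 0 + 0 = 0 → 0
  B: 188 − 56.4 = 131.6 → 132
  → #1D0084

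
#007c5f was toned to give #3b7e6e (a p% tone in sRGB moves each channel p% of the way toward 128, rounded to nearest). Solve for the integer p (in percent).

46%

#007c5f is rgb(0, 124, 95); #3b7e6e is rgb(59, 126, 110).
On the R channel (widest range): 59 ≈ 0 + (p/100)(128 − 0), so p ≈ 100×(59 − 0)/(128 − 0) = 5900/128 = 46.09.
p = 46 reproduces all three channels after rounding.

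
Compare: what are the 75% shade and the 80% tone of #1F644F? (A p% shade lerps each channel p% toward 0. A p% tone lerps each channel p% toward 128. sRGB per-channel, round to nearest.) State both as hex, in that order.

#081914, #6D7A76

#1F644F is rgb(31, 100, 79).
75% shade:
  R: 31 + 0.75×(0−31) = 31 − 23.25 = 7.75 → 8
  G: 100 − 75 = 25 → 25
  B: 79 + 0.75×(0−79) = 79 − 59.25 = 19.75 → 20
  → #081914
80% tone:
  R: 31 + 0.8×(128−31) = 31 + 77.6 = 108.6 → 109
  G: 100 + 22.4 = 122.4 → 122
  B: 79 + 39.2 = 118.2 → 118
  → #6D7A76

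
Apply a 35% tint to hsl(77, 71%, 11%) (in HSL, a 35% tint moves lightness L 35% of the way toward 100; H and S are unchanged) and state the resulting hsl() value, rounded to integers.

L moves 35% from 11 toward 100: 11 + 31.15 = 42.15 → 42.
H and S are unchanged.

hsl(77, 71%, 42%)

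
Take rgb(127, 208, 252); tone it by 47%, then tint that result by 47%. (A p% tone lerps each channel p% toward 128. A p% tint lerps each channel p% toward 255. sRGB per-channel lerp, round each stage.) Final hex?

#bbd2df

A 47% tone moves each channel 47% toward 128:
  R: 127 + 0.47 = 127.47 → 127
  G: 208 − 37.6 = 170.4 → 170
  B: 252 + 0.47×(128−252) = 252 − 58.28 = 193.72 → 194
After the tone: rgb(127, 170, 194) = #7faac2.
Lerp each channel 47% toward 255:
  R: 127 + 0.47×(255−127) = 127 + 60.16 = 187.16 → 187
  G: 170 + 0.47×(255−170) = 170 + 39.95 = 209.95 → 210
  B: 194 + 28.67 = 222.67 → 223
rgb(187, 210, 223) = #bbd2df.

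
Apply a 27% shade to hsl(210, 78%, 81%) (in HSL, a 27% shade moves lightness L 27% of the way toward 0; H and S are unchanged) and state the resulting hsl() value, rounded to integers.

hsl(210, 78%, 59%)

L moves 27% from 81 toward 0: 81 − 21.87 = 59.13 → 59.
H and S are unchanged.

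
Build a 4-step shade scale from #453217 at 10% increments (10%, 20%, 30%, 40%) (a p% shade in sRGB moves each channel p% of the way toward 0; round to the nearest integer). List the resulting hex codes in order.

#3e2d15, #372812, #302310, #291e0e

#453217 is rgb(69, 50, 23).
10%: (69 − 6.9 = 62.1→62, 50 − 5 = 45→45, 23 − 2.3 = 20.7→21) → #3e2d15
20%: (69 − 13.8 = 55.2→55, 50 − 10 = 40→40, 23 − 4.6 = 18.4→18) → #372812
30%: (69 − 20.7 = 48.3→48, 50 − 15 = 35→35, 23 − 6.9 = 16.1→16) → #302310
40%: (69 − 27.6 = 41.4→41, 50 − 20 = 30→30, 23 − 9.2 = 13.8→14) → #291e0e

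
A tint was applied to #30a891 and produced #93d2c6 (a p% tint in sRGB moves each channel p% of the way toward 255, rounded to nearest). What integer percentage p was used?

#30a891 is rgb(48, 168, 145); #93d2c6 is rgb(147, 210, 198).
On the R channel (widest range): 147 ≈ 48 + (p/100)(255 − 48), so p ≈ 100×(147 − 48)/(255 − 48) = 9900/207 = 47.83.
p = 48 reproduces all three channels after rounding.

48%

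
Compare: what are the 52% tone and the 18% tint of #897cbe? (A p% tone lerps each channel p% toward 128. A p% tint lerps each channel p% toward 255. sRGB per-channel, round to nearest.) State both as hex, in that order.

#847e9e, #9e94ca

#897cbe is rgb(137, 124, 190).
52% tone:
  R: 137 + 0.52×(128−137) = 137 − 4.68 = 132.32 → 132
  G: 124 + 0.52×(128−124) = 124 + 2.08 = 126.08 → 126
  B: 190 + 0.52×(128−190) = 190 − 32.24 = 157.76 → 158
  → #847e9e
18% tint:
  R: 137 + 0.18×(255−137) = 137 + 21.24 = 158.24 → 158
  G: 124 + 0.18×(255−124) = 124 + 23.58 = 147.58 → 148
  B: 190 + 11.7 = 201.7 → 202
  → #9e94ca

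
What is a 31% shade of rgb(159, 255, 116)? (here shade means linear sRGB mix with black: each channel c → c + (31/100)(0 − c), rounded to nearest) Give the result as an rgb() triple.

rgb(110, 176, 80)

A 31% shade moves each channel 31% toward 0:
  R: 159 + 0.31×(0−159) = 159 − 49.29 = 109.71 → 110
  G: 255 + 0.31×(0−255) = 255 − 79.05 = 175.95 → 176
  B: 116 + 0.31×(0−116) = 116 − 35.96 = 80.04 → 80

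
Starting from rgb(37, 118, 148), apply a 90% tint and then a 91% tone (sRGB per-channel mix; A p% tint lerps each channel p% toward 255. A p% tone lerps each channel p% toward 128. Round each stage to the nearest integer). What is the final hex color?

#898A8A

Lerp each channel 90% toward 255:
  R: 37 + 0.9×(255−37) = 37 + 196.2 = 233.2 → 233
  G: 118 + 0.9×(255−118) = 118 + 123.3 = 241.3 → 241
  B: 148 + 96.3 = 244.3 → 244
After the tint: rgb(233, 241, 244) = #E9F1F4.
A 91% tone moves each channel 91% toward 128:
  R: 233 + 0.91×(128−233) = 233 − 95.55 = 137.45 → 137
  G: 241 − 102.83 = 138.17 → 138
  B: 244 − 105.56 = 138.44 → 138
rgb(137, 138, 138) = #898A8A.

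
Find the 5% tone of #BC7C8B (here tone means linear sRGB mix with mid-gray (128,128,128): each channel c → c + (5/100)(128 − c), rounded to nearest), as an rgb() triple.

#BC7C8B is rgb(188, 124, 139).
Lerp each channel 5% toward 128:
  R: 188 + 0.05×(128−188) = 188 − 3 = 185 → 185
  G: 124 + 0.2 = 124.2 → 124
  B: 139 + 0.05×(128−139) = 139 − 0.55 = 138.45 → 138

rgb(185, 124, 138)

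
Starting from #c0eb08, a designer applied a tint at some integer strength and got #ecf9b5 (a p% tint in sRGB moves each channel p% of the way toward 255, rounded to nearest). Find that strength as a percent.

70%

#c0eb08 is rgb(192, 235, 8); #ecf9b5 is rgb(236, 249, 181).
On the B channel (widest range): 181 ≈ 8 + (p/100)(255 − 8), so p ≈ 100×(181 − 8)/(255 − 8) = 17300/247 = 70.04.
p = 70 reproduces all three channels after rounding.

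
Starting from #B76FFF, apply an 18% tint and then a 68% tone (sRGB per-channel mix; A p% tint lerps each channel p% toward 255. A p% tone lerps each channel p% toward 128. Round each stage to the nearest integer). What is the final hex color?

#9683A9

#B76FFF is rgb(183, 111, 255).
An 18% tint moves each channel 18% toward 255:
  R: 183 + 0.18×(255−183) = 183 + 12.96 = 195.96 → 196
  G: 111 + 0.18×(255−111) = 111 + 25.92 = 136.92 → 137
  B: 255 + 0.18×(255−255) = 255 + 0 = 255 → 255
After the tint: rgb(196, 137, 255) = #C489FF.
Lerp each channel 68% toward 128:
  R: 196 + 0.68×(128−196) = 196 − 46.24 = 149.76 → 150
  G: 137 − 6.12 = 130.88 → 131
  B: 255 − 86.36 = 168.64 → 169
rgb(150, 131, 169) = #9683A9.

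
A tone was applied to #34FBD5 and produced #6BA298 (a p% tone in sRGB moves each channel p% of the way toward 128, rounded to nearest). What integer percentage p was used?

#34FBD5 is rgb(52, 251, 213); #6BA298 is rgb(107, 162, 152).
On the G channel (widest range): 162 ≈ 251 + (p/100)(128 − 251), so p ≈ 100×(162 − 251)/(128 − 251) = -8900/-123 = 72.36.
p = 72 reproduces all three channels after rounding.

72%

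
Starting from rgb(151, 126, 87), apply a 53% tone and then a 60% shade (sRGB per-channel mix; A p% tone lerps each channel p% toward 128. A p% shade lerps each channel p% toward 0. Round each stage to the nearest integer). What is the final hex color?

A 53% tone moves each channel 53% toward 128:
  R: 151 + 0.53×(128−151) = 151 − 12.19 = 138.81 → 139
  G: 126 + 1.06 = 127.06 → 127
  B: 87 + 0.53×(128−87) = 87 + 21.73 = 108.73 → 109
After the tone: rgb(139, 127, 109) = #8b7f6d.
A 60% shade moves each channel 60% toward 0:
  R: 139 + 0.6×(0−139) = 139 − 83.4 = 55.6 → 56
  G: 127 + 0.6×(0−127) = 127 − 76.2 = 50.8 → 51
  B: 109 + 0.6×(0−109) = 109 − 65.4 = 43.6 → 44
rgb(56, 51, 44) = #38332c.

#38332c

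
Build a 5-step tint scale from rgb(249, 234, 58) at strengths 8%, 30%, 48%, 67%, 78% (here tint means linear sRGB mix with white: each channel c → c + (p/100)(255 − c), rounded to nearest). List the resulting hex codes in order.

8%: (249→249, 234 + 1.68 = 235.68→236, 58 + 15.76 = 73.76→74) → #F9EC4A
30%: (249 + 1.8 = 250.8→251, 234 + 6.3 = 240.3→240, 58 + 59.1 = 117.1→117) → #FBF075
48%: (249 + 2.88 = 251.88→252, 234 + 10.08 = 244.08→244, 58 + 94.56 = 152.56→153) → #FCF499
67%: (249 + 4.02 = 253.02→253, 234 + 14.07 = 248.07→248, 58 + 131.99 = 189.99→190) → #FDF8BE
78%: (249 + 4.68 = 253.68→254, 234 + 16.38 = 250.38→250, 58 + 153.66 = 211.66→212) → #FEFAD4

#F9EC4A, #FBF075, #FCF499, #FDF8BE, #FEFAD4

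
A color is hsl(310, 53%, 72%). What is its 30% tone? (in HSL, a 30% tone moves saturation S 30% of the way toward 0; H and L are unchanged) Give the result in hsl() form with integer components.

hsl(310, 37%, 72%)

S moves 30% from 53 toward 0: 53 − 15.9 = 37.1 → 37.
H and L are unchanged.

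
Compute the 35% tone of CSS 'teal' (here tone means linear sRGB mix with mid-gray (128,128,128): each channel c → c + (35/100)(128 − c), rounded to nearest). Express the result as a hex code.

#2d8080

CSS teal is rgb(0, 128, 128).
Per channel, c → c + 0.35(128 − c):
  R: 0 + 0.35×(128−0) = 0 + 44.8 = 44.8 → 45
  G: 128 + 0.35×(128−128) = 128 + 0 = 128 → 128
  B: 128 + 0.35×(128−128) = 128 + 0 = 128 → 128
rgb(45, 128, 128) = #2d8080.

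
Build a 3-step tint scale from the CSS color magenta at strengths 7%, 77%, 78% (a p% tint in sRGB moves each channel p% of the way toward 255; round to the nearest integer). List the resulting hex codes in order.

CSS magenta is rgb(255, 0, 255).
7%: (255→255, 0 + 17.85 = 17.85→18, 255→255) → #ff12ff
77%: (255→255, 0 + 196.35 = 196.35→196, 255→255) → #ffc4ff
78%: (255→255, 0 + 198.9 = 198.9→199, 255→255) → #ffc7ff

#ff12ff, #ffc4ff, #ffc7ff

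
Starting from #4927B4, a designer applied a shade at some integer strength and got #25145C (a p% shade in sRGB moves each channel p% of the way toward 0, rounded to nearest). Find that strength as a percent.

49%

#4927B4 is rgb(73, 39, 180); #25145C is rgb(37, 20, 92).
On the B channel (widest range): 92 ≈ 180 + (p/100)(0 − 180), so p ≈ 100×(92 − 180)/(0 − 180) = -8800/-180 = 48.89.
p = 49 reproduces all three channels after rounding.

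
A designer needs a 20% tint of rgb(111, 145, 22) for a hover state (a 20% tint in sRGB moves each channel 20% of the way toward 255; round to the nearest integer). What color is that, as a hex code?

A 20% tint moves each channel 20% toward 255:
  R: 111 + 0.2×(255−111) = 111 + 28.8 = 139.8 → 140
  G: 145 + 22 = 167 → 167
  B: 22 + 46.6 = 68.6 → 69
rgb(140, 167, 69) = #8CA745.

#8CA745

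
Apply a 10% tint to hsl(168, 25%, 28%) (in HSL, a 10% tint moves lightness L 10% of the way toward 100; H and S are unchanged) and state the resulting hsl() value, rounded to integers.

L moves 10% from 28 toward 100: 28 + 7.2 = 35.2 → 35.
H and S are unchanged.

hsl(168, 25%, 35%)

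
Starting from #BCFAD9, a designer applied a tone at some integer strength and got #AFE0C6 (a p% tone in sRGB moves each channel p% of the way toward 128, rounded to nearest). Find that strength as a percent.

21%

#BCFAD9 is rgb(188, 250, 217); #AFE0C6 is rgb(175, 224, 198).
On the G channel (widest range): 224 ≈ 250 + (p/100)(128 − 250), so p ≈ 100×(224 − 250)/(128 − 250) = -2600/-122 = 21.31.
p = 21 reproduces all three channels after rounding.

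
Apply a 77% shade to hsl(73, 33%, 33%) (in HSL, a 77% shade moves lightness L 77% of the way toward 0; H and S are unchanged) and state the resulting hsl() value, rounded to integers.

hsl(73, 33%, 8%)

L moves 77% from 33 toward 0: 33 − 25.41 = 7.59 → 8.
H and S are unchanged.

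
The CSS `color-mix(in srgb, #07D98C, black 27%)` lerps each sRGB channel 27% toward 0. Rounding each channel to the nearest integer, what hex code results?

#07D98C is rgb(7, 217, 140).
A 27% shade moves each channel 27% toward 0:
  R: 7 + 0.27×(0−7) = 7 − 1.89 = 5.11 → 5
  G: 217 − 58.59 = 158.41 → 158
  B: 140 − 37.8 = 102.2 → 102
rgb(5, 158, 102) = #059E66.

#059E66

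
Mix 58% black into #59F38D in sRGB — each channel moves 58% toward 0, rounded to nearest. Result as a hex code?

#25663B

#59F38D is rgb(89, 243, 141).
A 58% shade moves each channel 58% toward 0:
  R: 89 − 51.62 = 37.38 → 37
  G: 243 − 140.94 = 102.06 → 102
  B: 141 + 0.58×(0−141) = 141 − 81.78 = 59.22 → 59
rgb(37, 102, 59) = #25663B.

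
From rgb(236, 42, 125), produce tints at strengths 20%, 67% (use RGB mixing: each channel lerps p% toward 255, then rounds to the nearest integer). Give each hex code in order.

20%: (236 + 3.8 = 239.8→240, 42 + 42.6 = 84.6→85, 125 + 26 = 151→151) → #F05597
67%: (236 + 12.73 = 248.73→249, 42 + 142.71 = 184.71→185, 125 + 87.1 = 212.1→212) → #F9B9D4

#F05597, #F9B9D4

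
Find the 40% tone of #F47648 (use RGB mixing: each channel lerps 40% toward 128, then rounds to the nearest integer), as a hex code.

#C67A5E

#F47648 is rgb(244, 118, 72).
Per channel, c → c + 0.4(128 − c):
  R: 244 + 0.4×(128−244) = 244 − 46.4 = 197.6 → 198
  G: 118 + 0.4×(128−118) = 118 + 4 = 122 → 122
  B: 72 + 0.4×(128−72) = 72 + 22.4 = 94.4 → 94
rgb(198, 122, 94) = #C67A5E.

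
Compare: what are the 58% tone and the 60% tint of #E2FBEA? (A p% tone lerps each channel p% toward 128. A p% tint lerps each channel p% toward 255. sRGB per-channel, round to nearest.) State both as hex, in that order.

#A9B4AD, #F3FDF7

#E2FBEA is rgb(226, 251, 234).
58% tone:
  R: 226 + 0.58×(128−226) = 226 − 56.84 = 169.16 → 169
  G: 251 − 71.34 = 179.66 → 180
  B: 234 + 0.58×(128−234) = 234 − 61.48 = 172.52 → 173
  → #A9B4AD
60% tint:
  R: 226 + 0.6×(255−226) = 226 + 17.4 = 243.4 → 243
  G: 251 + 0.6×(255−251) = 251 + 2.4 = 253.4 → 253
  B: 234 + 12.6 = 246.6 → 247
  → #F3FDF7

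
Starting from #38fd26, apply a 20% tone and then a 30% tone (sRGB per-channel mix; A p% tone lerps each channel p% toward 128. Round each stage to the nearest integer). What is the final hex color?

#57c64e

#38fd26 is rgb(56, 253, 38).
Lerp each channel 20% toward 128:
  R: 56 + 0.2×(128−56) = 56 + 14.4 = 70.4 → 70
  G: 253 + 0.2×(128−253) = 253 − 25 = 228 → 228
  B: 38 + 0.2×(128−38) = 38 + 18 = 56 → 56
After the tone: rgb(70, 228, 56) = #46e438.
A 30% tone moves each channel 30% toward 128:
  R: 70 + 17.4 = 87.4 → 87
  G: 228 + 0.3×(128−228) = 228 − 30 = 198 → 198
  B: 56 + 0.3×(128−56) = 56 + 21.6 = 77.6 → 78
rgb(87, 198, 78) = #57c64e.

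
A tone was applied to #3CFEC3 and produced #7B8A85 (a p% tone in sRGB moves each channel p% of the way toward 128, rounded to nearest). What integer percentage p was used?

#3CFEC3 is rgb(60, 254, 195); #7B8A85 is rgb(123, 138, 133).
On the G channel (widest range): 138 ≈ 254 + (p/100)(128 − 254), so p ≈ 100×(138 − 254)/(128 − 254) = -11600/-126 = 92.06.
p = 92 reproduces all three channels after rounding.

92%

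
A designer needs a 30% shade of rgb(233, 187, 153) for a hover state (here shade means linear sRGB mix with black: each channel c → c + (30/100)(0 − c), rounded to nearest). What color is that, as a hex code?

#A3836B

Per channel, c → c + 0.3(0 − c):
  R: 233 − 69.9 = 163.1 → 163
  G: 187 − 56.1 = 130.9 → 131
  B: 153 + 0.3×(0−153) = 153 − 45.9 = 107.1 → 107
rgb(163, 131, 107) = #A3836B.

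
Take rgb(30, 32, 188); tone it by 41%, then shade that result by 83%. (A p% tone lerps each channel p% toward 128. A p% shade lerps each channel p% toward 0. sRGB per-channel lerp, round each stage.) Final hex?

Per channel, c → c + 0.41(128 − c):
  R: 30 + 40.18 = 70.18 → 70
  G: 32 + 0.41×(128−32) = 32 + 39.36 = 71.36 → 71
  B: 188 − 24.6 = 163.4 → 163
After the tone: rgb(70, 71, 163) = #4647A3.
Per channel, c → c + 0.83(0 − c):
  R: 70 + 0.83×(0−70) = 70 − 58.1 = 11.9 → 12
  G: 71 − 58.93 = 12.07 → 12
  B: 163 + 0.83×(0−163) = 163 − 135.29 = 27.71 → 28
rgb(12, 12, 28) = #0C0C1C.

#0C0C1C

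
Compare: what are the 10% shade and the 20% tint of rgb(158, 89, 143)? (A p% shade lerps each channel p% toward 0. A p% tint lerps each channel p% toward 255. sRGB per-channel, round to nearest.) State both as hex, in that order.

10% shade:
  R: 158 − 15.8 = 142.2 → 142
  G: 89 − 8.9 = 80.1 → 80
  B: 143 + 0.1×(0−143) = 143 − 14.3 = 128.7 → 129
  → #8e5081
20% tint:
  R: 158 + 0.2×(255−158) = 158 + 19.4 = 177.4 → 177
  G: 89 + 33.2 = 122.2 → 122
  B: 143 + 22.4 = 165.4 → 165
  → #b17aa5

#8e5081, #b17aa5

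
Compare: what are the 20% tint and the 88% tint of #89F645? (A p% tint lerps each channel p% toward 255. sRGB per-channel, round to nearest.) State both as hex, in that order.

#A1F86A, #F1FEE9

#89F645 is rgb(137, 246, 69).
20% tint:
  R: 137 + 23.6 = 160.6 → 161
  G: 246 + 1.8 = 247.8 → 248
  B: 69 + 0.2×(255−69) = 69 + 37.2 = 106.2 → 106
  → #A1F86A
88% tint:
  R: 137 + 103.84 = 240.84 → 241
  G: 246 + 7.92 = 253.92 → 254
  B: 69 + 0.88×(255−69) = 69 + 163.68 = 232.68 → 233
  → #F1FEE9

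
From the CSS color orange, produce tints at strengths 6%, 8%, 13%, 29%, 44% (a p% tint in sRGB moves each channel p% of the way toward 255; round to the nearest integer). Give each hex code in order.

#ffaa0f, #ffac14, #ffb121, #ffbf4a, #ffcd70

CSS orange is rgb(255, 165, 0).
6%: (255→255, 165 + 5.4 = 170.4→170, 0 + 15.3 = 15.3→15) → #ffaa0f
8%: (255→255, 165 + 7.2 = 172.2→172, 0 + 20.4 = 20.4→20) → #ffac14
13%: (255→255, 165 + 11.7 = 176.7→177, 0 + 33.15 = 33.15→33) → #ffb121
29%: (255→255, 165 + 26.1 = 191.1→191, 0 + 73.95 = 73.95→74) → #ffbf4a
44%: (255→255, 165 + 39.6 = 204.6→205, 0 + 112.2 = 112.2→112) → #ffcd70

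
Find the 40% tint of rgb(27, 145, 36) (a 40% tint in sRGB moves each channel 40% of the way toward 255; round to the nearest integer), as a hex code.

#76BD7C

A 40% tint moves each channel 40% toward 255:
  R: 27 + 0.4×(255−27) = 27 + 91.2 = 118.2 → 118
  G: 145 + 0.4×(255−145) = 145 + 44 = 189 → 189
  B: 36 + 87.6 = 123.6 → 124
rgb(118, 189, 124) = #76BD7C.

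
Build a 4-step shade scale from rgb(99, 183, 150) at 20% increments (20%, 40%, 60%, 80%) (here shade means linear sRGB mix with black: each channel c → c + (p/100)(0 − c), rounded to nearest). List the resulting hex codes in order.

20%: (99 − 19.8 = 79.2→79, 183 − 36.6 = 146.4→146, 150 − 30 = 120→120) → #4f9278
40%: (99 − 39.6 = 59.4→59, 183 − 73.2 = 109.8→110, 150 − 60 = 90→90) → #3b6e5a
60%: (99 − 59.4 = 39.6→40, 183 − 109.8 = 73.2→73, 150 − 90 = 60→60) → #28493c
80%: (99 − 79.2 = 19.8→20, 183 − 146.4 = 36.6→37, 150 − 120 = 30→30) → #14251e

#4f9278, #3b6e5a, #28493c, #14251e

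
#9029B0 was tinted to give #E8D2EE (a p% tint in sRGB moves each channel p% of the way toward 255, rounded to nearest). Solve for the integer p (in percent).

#9029B0 is rgb(144, 41, 176); #E8D2EE is rgb(232, 210, 238).
On the G channel (widest range): 210 ≈ 41 + (p/100)(255 − 41), so p ≈ 100×(210 − 41)/(255 − 41) = 16900/214 = 78.97.
p = 79 reproduces all three channels after rounding.

79%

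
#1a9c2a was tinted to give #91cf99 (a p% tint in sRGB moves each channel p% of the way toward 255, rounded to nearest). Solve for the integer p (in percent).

52%

#1a9c2a is rgb(26, 156, 42); #91cf99 is rgb(145, 207, 153).
On the R channel (widest range): 145 ≈ 26 + (p/100)(255 − 26), so p ≈ 100×(145 − 26)/(255 − 26) = 11900/229 = 51.97.
p = 52 reproduces all three channels after rounding.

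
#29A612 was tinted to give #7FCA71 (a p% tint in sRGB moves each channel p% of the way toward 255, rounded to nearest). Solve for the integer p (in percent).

#29A612 is rgb(41, 166, 18); #7FCA71 is rgb(127, 202, 113).
On the B channel (widest range): 113 ≈ 18 + (p/100)(255 − 18), so p ≈ 100×(113 − 18)/(255 − 18) = 9500/237 = 40.08.
p = 40 reproduces all three channels after rounding.

40%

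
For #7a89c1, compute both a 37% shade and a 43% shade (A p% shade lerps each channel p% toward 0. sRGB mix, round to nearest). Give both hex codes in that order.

#4d567a, #464e6e

#7a89c1 is rgb(122, 137, 193).
37% shade:
  R: 122 − 45.14 = 76.86 → 77
  G: 137 + 0.37×(0−137) = 137 − 50.69 = 86.31 → 86
  B: 193 + 0.37×(0−193) = 193 − 71.41 = 121.59 → 122
  → #4d567a
43% shade:
  R: 122 + 0.43×(0−122) = 122 − 52.46 = 69.54 → 70
  G: 137 + 0.43×(0−137) = 137 − 58.91 = 78.09 → 78
  B: 193 + 0.43×(0−193) = 193 − 82.99 = 110.01 → 110
  → #464e6e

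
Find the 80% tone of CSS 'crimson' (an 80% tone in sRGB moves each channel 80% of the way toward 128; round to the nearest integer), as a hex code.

#926A72

CSS crimson is rgb(220, 20, 60).
An 80% tone moves each channel 80% toward 128:
  R: 220 + 0.8×(128−220) = 220 − 73.6 = 146.4 → 146
  G: 20 + 86.4 = 106.4 → 106
  B: 60 + 54.4 = 114.4 → 114
rgb(146, 106, 114) = #926A72.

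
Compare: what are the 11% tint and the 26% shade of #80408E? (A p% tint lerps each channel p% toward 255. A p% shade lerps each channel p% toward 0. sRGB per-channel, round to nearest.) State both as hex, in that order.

#80408E is rgb(128, 64, 142).
11% tint:
  R: 128 + 0.11×(255−128) = 128 + 13.97 = 141.97 → 142
  G: 64 + 21.01 = 85.01 → 85
  B: 142 + 0.11×(255−142) = 142 + 12.43 = 154.43 → 154
  → #8E559A
26% shade:
  R: 128 + 0.26×(0−128) = 128 − 33.28 = 94.72 → 95
  G: 64 + 0.26×(0−64) = 64 − 16.64 = 47.36 → 47
  B: 142 + 0.26×(0−142) = 142 − 36.92 = 105.08 → 105
  → #5F2F69

#8E559A, #5F2F69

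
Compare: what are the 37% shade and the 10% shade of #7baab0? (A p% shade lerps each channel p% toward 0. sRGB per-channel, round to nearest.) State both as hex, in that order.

#4d6b6f, #6f999e

#7baab0 is rgb(123, 170, 176).
37% shade:
  R: 123 − 45.51 = 77.49 → 77
  G: 170 + 0.37×(0−170) = 170 − 62.9 = 107.1 → 107
  B: 176 − 65.12 = 110.88 → 111
  → #4d6b6f
10% shade:
  R: 123 + 0.1×(0−123) = 123 − 12.3 = 110.7 → 111
  G: 170 + 0.1×(0−170) = 170 − 17 = 153 → 153
  B: 176 + 0.1×(0−176) = 176 − 17.6 = 158.4 → 158
  → #6f999e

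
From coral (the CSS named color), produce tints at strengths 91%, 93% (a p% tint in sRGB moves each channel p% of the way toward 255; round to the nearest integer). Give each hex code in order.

CSS coral is rgb(255, 127, 80).
91%: (255→255, 127 + 116.48 = 243.48→243, 80 + 159.25 = 239.25→239) → #fff3ef
93%: (255→255, 127 + 119.04 = 246.04→246, 80 + 162.75 = 242.75→243) → #fff6f3

#fff3ef, #fff6f3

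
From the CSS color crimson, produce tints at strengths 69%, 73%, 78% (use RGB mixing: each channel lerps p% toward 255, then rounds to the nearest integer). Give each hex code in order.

CSS crimson is rgb(220, 20, 60).
69%: (220 + 24.15 = 244.15→244, 20 + 162.15 = 182.15→182, 60 + 134.55 = 194.55→195) → #F4B6C3
73%: (220 + 25.55 = 245.55→246, 20 + 171.55 = 191.55→192, 60 + 142.35 = 202.35→202) → #F6C0CA
78%: (220 + 27.3 = 247.3→247, 20 + 183.3 = 203.3→203, 60 + 152.1 = 212.1→212) → #F7CBD4

#F4B6C3, #F6C0CA, #F7CBD4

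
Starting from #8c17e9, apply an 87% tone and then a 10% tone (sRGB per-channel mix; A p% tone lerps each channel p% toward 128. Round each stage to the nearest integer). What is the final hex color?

#8c17e9 is rgb(140, 23, 233).
Lerp each channel 87% toward 128:
  R: 140 − 10.44 = 129.56 → 130
  G: 23 + 0.87×(128−23) = 23 + 91.35 = 114.35 → 114
  B: 233 + 0.87×(128−233) = 233 − 91.35 = 141.65 → 142
After the tone: rgb(130, 114, 142) = #82728e.
A 10% tone moves each channel 10% toward 128:
  R: 130 − 0.2 = 129.8 → 130
  G: 114 + 0.1×(128−114) = 114 + 1.4 = 115.4 → 115
  B: 142 − 1.4 = 140.6 → 141
rgb(130, 115, 141) = #82738d.

#82738d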